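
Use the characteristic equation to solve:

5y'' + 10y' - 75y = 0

Characteristic equation: 5r² + 10r - 75 = 0
Divide by 5: r² + 2r - 15 = 0
Roots: r = 3, -5 (distinct real)
General solution: y = C₁e^(3x) + C₂e^(-5x)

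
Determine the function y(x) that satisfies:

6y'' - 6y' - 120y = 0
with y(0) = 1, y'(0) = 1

General solution: y = C₁e^(5x) + C₂e^(-4x)
Applying ICs: C₁ = 5/9, C₂ = 4/9
Particular solution: y = (5/9)e^(5x) + (4/9)e^(-4x)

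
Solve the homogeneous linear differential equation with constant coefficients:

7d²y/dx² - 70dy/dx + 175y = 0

Characteristic equation: 7r² - 70r + 175 = 0
Divide by 7: r² - 10r + 25 = 0
Factored: (r - 5)² = 0
Repeated root: r = 5
General solution: y = (C₁ + C₂x)e^(5x)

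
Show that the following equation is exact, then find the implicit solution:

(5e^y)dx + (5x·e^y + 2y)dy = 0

Verify exactness: ∂M/∂y = ∂N/∂x ✓
Find F(x,y) such that ∂F/∂x = M, ∂F/∂y = N
Solution: 5x·e^y + y² = C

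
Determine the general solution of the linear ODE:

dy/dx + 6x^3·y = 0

Using integrating factor method:

General solution: y = Ce^(-3x^4/2)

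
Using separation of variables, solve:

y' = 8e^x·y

Separating variables and integrating:
ln|y| = 8e^x + C

General solution: y = Ce^(8e^x)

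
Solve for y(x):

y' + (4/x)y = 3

Using integrating factor method:

General solution: y = (3/5)x + Cx^(-4)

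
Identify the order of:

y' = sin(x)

The order is 1 (highest derivative is of order 1).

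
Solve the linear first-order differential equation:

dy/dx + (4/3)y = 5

Using integrating factor method:

General solution: y = 15/4 + Ce^(-4x/3)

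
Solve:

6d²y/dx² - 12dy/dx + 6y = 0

Characteristic equation: 6r² - 12r + 6 = 0
Divide by 6: r² - 2r + 1 = 0
Factored: (r - 1)² = 0
Repeated root: r = 1
General solution: y = (C₁ + C₂x)e^x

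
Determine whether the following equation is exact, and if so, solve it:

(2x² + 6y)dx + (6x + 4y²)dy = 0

Verify exactness: ∂M/∂y = ∂N/∂x ✓
Find F(x,y) such that ∂F/∂x = M, ∂F/∂y = N
Solution: 2x³/3 + 6xy + 4y³/3 = C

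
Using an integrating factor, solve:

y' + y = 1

Using integrating factor method:

General solution: y = 1 + Ce^(-x)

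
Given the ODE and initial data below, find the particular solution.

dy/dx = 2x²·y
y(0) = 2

General solution: y = Ce^(2x³/3)
Applying IC y(0) = 2:
Particular solution: y = 2e^(2x³/3)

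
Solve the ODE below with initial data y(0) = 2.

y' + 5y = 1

General solution: y = 1/5 + Ce^(-5x)
Applying y(0) = 2: C = 2 - 1/5 = 9/5
Particular solution: y = 1/5 + (9/5)e^(-5x)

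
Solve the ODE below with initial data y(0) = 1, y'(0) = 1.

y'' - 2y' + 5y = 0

General solution: y = e^x(C₁cos(2x) + C₂sin(2x))
Complex roots r = 1 ± 2i
Applying ICs: C₁ = 1, C₂ = 0
Particular solution: y = e^x(cos(2x))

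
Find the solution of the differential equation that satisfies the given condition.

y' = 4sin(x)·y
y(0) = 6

General solution: y = Ce^(-4cos(x))
Applying IC y(0) = 6:
Particular solution: y = 6e^(4(1-cos(x)))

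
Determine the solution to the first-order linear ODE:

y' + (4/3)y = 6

Using integrating factor method:

General solution: y = 9/2 + Ce^(-4x/3)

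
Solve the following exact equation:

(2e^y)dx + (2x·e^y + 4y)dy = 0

Verify exactness: ∂M/∂y = ∂N/∂x ✓
Find F(x,y) such that ∂F/∂x = M, ∂F/∂y = N
Solution: 2x·e^y + 2y² = C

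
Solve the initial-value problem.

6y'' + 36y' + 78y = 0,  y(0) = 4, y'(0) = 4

General solution: y = e^(-3x)(C₁cos(2x) + C₂sin(2x))
Complex roots r = -3 ± 2i
Applying ICs: C₁ = 4, C₂ = 8
Particular solution: y = e^(-3x)(4cos(2x) + 8sin(2x))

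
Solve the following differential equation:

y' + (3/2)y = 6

Using integrating factor method:

General solution: y = 4 + Ce^(-3x/2)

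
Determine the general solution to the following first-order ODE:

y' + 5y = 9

Using integrating factor method:

General solution: y = 9/5 + Ce^(-5x)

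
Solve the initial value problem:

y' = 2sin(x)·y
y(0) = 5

General solution: y = Ce^(-2cos(x))
Applying IC y(0) = 5:
Particular solution: y = 5e^(2(1-cos(x)))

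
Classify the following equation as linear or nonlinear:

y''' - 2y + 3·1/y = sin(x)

Nonlinear (1/y term)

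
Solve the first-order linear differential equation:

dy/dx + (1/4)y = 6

Using integrating factor method:

General solution: y = 24 + Ce^(-x/4)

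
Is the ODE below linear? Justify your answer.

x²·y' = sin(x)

Yes. Linear (y and its derivatives appear to the first power only, no products of y terms)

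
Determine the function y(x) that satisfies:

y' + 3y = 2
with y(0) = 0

General solution: y = 2/3 + Ce^(-3x)
Applying y(0) = 0: C = 0 - 2/3 = -2/3
Particular solution: y = 2/3 - (2/3)e^(-3x)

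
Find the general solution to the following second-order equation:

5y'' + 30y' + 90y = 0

Characteristic equation: 5r² + 30r + 90 = 0
Divide by 5: r² + 6r + 18 = 0
Roots: r = -3 ± 3i (complex conjugates)
General solution: y = e^(-3x)(C₁cos(3x) + C₂sin(3x))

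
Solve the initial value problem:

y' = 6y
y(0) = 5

General solution: y = Ce^(6x)
Applying IC y(0) = 5:
Particular solution: y = 5e^(6x)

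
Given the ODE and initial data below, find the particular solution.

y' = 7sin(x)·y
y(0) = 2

General solution: y = Ce^(-7cos(x))
Applying IC y(0) = 2:
Particular solution: y = 2e^(7(1-cos(x)))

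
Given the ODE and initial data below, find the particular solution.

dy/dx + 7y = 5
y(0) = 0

General solution: y = 5/7 + Ce^(-7x)
Applying y(0) = 0: C = 0 - 5/7 = -5/7
Particular solution: y = 5/7 - (5/7)e^(-7x)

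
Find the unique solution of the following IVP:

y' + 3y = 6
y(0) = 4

General solution: y = 2 + Ce^(-3x)
Applying y(0) = 4: C = 4 - 2 = 2
Particular solution: y = 2 + 2e^(-3x)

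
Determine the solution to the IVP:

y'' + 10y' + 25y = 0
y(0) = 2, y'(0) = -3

General solution: y = (C₁ + C₂x)e^(-5x)
Repeated root r = -5
Applying ICs: C₁ = 2, C₂ = 7
Particular solution: y = (2 + 7x)e^(-5x)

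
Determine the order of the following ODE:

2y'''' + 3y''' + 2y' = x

The order is 4 (highest derivative is of order 4).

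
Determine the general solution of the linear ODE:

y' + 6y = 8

Using integrating factor method:

General solution: y = 4/3 + Ce^(-6x)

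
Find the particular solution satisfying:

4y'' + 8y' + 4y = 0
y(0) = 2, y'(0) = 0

General solution: y = (C₁ + C₂x)e^(-x)
Repeated root r = -1
Applying ICs: C₁ = 2, C₂ = 2
Particular solution: y = (2 + 2x)e^(-x)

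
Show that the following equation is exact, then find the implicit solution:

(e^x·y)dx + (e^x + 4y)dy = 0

Verify exactness: ∂M/∂y = ∂N/∂x ✓
Find F(x,y) such that ∂F/∂x = M, ∂F/∂y = N
Solution: e^x·y + 2y² = C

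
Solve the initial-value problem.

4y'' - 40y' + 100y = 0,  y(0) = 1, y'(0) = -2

General solution: y = (C₁ + C₂x)e^(5x)
Repeated root r = 5
Applying ICs: C₁ = 1, C₂ = -7
Particular solution: y = (1 - 7x)e^(5x)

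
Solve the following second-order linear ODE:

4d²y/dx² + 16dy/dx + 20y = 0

Characteristic equation: 4r² + 16r + 20 = 0
Divide by 4: r² + 4r + 5 = 0
Roots: r = -2 ± i (complex conjugates)
General solution: y = e^(-2x)(C₁cos(x) + C₂sin(x))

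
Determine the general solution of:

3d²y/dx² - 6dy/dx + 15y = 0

Characteristic equation: 3r² - 6r + 15 = 0
Divide by 3: r² - 2r + 5 = 0
Roots: r = 1 ± 2i (complex conjugates)
General solution: y = e^x(C₁cos(2x) + C₂sin(2x))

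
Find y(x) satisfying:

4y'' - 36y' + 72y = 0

Characteristic equation: 4r² - 36r + 72 = 0
Divide by 4: r² - 9r + 18 = 0
Roots: r = 6, 3 (distinct real)
General solution: y = C₁e^(6x) + C₂e^(3x)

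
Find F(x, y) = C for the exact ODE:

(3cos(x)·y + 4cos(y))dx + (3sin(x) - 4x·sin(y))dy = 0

Verify exactness: ∂M/∂y = ∂N/∂x ✓
Find F(x,y) such that ∂F/∂x = M, ∂F/∂y = N
Solution: 3sin(x)·y + 4x·cos(y) = C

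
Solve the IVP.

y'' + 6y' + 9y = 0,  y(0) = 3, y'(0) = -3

General solution: y = (C₁ + C₂x)e^(-3x)
Repeated root r = -3
Applying ICs: C₁ = 3, C₂ = 6
Particular solution: y = (3 + 6x)e^(-3x)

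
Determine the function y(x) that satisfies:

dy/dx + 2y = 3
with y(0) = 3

General solution: y = 3/2 + Ce^(-2x)
Applying y(0) = 3: C = 3 - 3/2 = 3/2
Particular solution: y = 3/2 + (3/2)e^(-2x)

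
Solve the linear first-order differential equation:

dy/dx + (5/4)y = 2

Using integrating factor method:

General solution: y = 8/5 + Ce^(-5x/4)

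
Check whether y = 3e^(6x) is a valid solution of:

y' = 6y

Verification:
y = 3e^(6x)
y' = 18e^(6x)
6y = 18e^(6x)
y' = 6y ✓

Yes, it is a solution.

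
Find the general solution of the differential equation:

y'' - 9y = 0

Characteristic equation: r² - 9 = 0
Roots: r = 3, -3 (distinct real)
General solution: y = C₁e^(3x) + C₂e^(-3x)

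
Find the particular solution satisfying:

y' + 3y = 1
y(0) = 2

General solution: y = 1/3 + Ce^(-3x)
Applying y(0) = 2: C = 2 - 1/3 = 5/3
Particular solution: y = 1/3 + (5/3)e^(-3x)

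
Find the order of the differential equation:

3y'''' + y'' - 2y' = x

The order is 4 (highest derivative is of order 4).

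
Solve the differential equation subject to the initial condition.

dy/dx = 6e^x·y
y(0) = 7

General solution: y = Ce^(6e^x)
Applying IC y(0) = 7:
Particular solution: y = 7e^(6(e^x - 1))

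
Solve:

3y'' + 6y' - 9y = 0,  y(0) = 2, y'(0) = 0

General solution: y = C₁e^x + C₂e^(-3x)
Applying ICs: C₁ = 3/2, C₂ = 1/2
Particular solution: y = (3/2)e^x + (1/2)e^(-3x)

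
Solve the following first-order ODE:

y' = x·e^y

Separating variables and integrating:
-e^(-y) = x²/2 + C

General solution: y = -ln(C - x²/2)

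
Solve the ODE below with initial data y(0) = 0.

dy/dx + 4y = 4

General solution: y = 1 + Ce^(-4x)
Applying y(0) = 0: C = 0 - 1 = -1
Particular solution: y = 1 - e^(-4x)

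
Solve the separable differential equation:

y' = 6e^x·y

Separating variables and integrating:
ln|y| = 6e^x + C

General solution: y = Ce^(6e^x)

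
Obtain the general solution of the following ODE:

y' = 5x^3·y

Separating variables and integrating:
ln|y| = 5x^4/4 + C

General solution: y = Ce^(5x^4/4)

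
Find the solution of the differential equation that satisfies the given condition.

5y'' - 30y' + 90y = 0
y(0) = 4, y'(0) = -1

General solution: y = e^(3x)(C₁cos(3x) + C₂sin(3x))
Complex roots r = 3 ± 3i
Applying ICs: C₁ = 4, C₂ = -13/3
Particular solution: y = e^(3x)(4cos(3x) - (13/3)sin(3x))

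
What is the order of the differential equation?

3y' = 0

The order is 1 (highest derivative is of order 1).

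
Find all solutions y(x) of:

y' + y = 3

Using integrating factor method:

General solution: y = 3 + Ce^(-x)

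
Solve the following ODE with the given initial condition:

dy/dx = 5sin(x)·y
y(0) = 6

General solution: y = Ce^(-5cos(x))
Applying IC y(0) = 6:
Particular solution: y = 6e^(5(1-cos(x)))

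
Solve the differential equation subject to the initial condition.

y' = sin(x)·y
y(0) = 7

General solution: y = Ce^(-cos(x))
Applying IC y(0) = 7:
Particular solution: y = 7e^(1-cos(x))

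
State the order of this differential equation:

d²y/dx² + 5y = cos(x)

The order is 2 (highest derivative is of order 2).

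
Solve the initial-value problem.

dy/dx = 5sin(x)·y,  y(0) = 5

General solution: y = Ce^(-5cos(x))
Applying IC y(0) = 5:
Particular solution: y = 5e^(5(1-cos(x)))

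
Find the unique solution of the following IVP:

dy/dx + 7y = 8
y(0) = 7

General solution: y = 8/7 + Ce^(-7x)
Applying y(0) = 7: C = 7 - 8/7 = 41/7
Particular solution: y = 8/7 + (41/7)e^(-7x)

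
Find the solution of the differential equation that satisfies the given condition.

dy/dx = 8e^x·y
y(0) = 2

General solution: y = Ce^(8e^x)
Applying IC y(0) = 2:
Particular solution: y = 2e^(8(e^x - 1))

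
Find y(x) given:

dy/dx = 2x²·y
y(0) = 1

General solution: y = Ce^(2x³/3)
Applying IC y(0) = 1:
Particular solution: y = e^(2x³/3)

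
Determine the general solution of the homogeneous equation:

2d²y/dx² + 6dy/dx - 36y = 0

Characteristic equation: 2r² + 6r - 36 = 0
Divide by 2: r² + 3r - 18 = 0
Roots: r = 3, -6 (distinct real)
General solution: y = C₁e^(3x) + C₂e^(-6x)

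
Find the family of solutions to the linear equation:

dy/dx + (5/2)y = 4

Using integrating factor method:

General solution: y = 8/5 + Ce^(-5x/2)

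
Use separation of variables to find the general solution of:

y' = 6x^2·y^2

Separating variables and integrating:
-1/y = 2x^3 + C

General solution: y^-1 = -2x^3 + C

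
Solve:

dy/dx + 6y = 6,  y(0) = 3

General solution: y = 1 + Ce^(-6x)
Applying y(0) = 3: C = 3 - 1 = 2
Particular solution: y = 1 + 2e^(-6x)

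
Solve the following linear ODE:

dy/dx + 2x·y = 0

Using integrating factor method:

General solution: y = Ce^(-x^2)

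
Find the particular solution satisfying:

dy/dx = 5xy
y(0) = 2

General solution: y = Ce^(5x²/2)
Applying IC y(0) = 2:
Particular solution: y = 2e^(5x²/2)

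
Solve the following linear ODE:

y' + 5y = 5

Using integrating factor method:

General solution: y = 1 + Ce^(-5x)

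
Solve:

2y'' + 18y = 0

Characteristic equation: 2r² + 18 = 0
Divide by 2: r² + 9 = 0
Roots: r = ±3i (complex conjugates)
General solution: y = C₁cos(3x) + C₂sin(3x)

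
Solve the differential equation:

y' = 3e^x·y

Separating variables and integrating:
ln|y| = 3e^x + C

General solution: y = Ce^(3e^x)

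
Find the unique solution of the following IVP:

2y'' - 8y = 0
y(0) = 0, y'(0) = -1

General solution: y = C₁e^(2x) + C₂e^(-2x)
Applying ICs: C₁ = -1/4, C₂ = 1/4
Particular solution: y = -(1/4)e^(2x) + (1/4)e^(-2x)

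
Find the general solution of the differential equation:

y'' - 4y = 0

Characteristic equation: r² - 4 = 0
Roots: r = 2, -2 (distinct real)
General solution: y = C₁e^(2x) + C₂e^(-2x)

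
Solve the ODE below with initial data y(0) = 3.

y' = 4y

General solution: y = Ce^(4x)
Applying IC y(0) = 3:
Particular solution: y = 3e^(4x)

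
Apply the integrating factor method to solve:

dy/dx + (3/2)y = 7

Using integrating factor method:

General solution: y = 14/3 + Ce^(-3x/2)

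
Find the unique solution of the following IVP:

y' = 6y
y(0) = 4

General solution: y = Ce^(6x)
Applying IC y(0) = 4:
Particular solution: y = 4e^(6x)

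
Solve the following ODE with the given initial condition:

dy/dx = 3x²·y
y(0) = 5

General solution: y = Ce^(x³)
Applying IC y(0) = 5:
Particular solution: y = 5e^(x³)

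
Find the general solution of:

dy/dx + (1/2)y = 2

Using integrating factor method:

General solution: y = 4 + Ce^(-x/2)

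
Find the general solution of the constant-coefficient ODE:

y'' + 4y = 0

Characteristic equation: r² + 4 = 0
Roots: r = ±2i (complex conjugates)
General solution: y = C₁cos(2x) + C₂sin(2x)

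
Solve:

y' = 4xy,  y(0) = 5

General solution: y = Ce^(2x²)
Applying IC y(0) = 5:
Particular solution: y = 5e^(2x²)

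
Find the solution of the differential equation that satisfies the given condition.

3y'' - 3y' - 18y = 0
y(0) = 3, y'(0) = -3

General solution: y = C₁e^(3x) + C₂e^(-2x)
Applying ICs: C₁ = 3/5, C₂ = 12/5
Particular solution: y = (3/5)e^(3x) + (12/5)e^(-2x)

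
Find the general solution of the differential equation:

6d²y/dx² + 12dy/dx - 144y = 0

Characteristic equation: 6r² + 12r - 144 = 0
Divide by 6: r² + 2r - 24 = 0
Roots: r = 4, -6 (distinct real)
General solution: y = C₁e^(4x) + C₂e^(-6x)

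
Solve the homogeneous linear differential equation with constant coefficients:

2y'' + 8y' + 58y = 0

Characteristic equation: 2r² + 8r + 58 = 0
Divide by 2: r² + 4r + 29 = 0
Roots: r = -2 ± 5i (complex conjugates)
General solution: y = e^(-2x)(C₁cos(5x) + C₂sin(5x))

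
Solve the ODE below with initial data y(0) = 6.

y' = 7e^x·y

General solution: y = Ce^(7e^x)
Applying IC y(0) = 6:
Particular solution: y = 6e^(7(e^x - 1))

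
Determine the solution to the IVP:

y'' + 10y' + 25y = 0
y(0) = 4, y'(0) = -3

General solution: y = (C₁ + C₂x)e^(-5x)
Repeated root r = -5
Applying ICs: C₁ = 4, C₂ = 17
Particular solution: y = (4 + 17x)e^(-5x)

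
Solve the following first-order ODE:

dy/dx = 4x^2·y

Separating variables and integrating:
ln|y| = 4x^3/3 + C

General solution: y = Ce^(4x^3/3)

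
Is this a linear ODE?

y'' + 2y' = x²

Yes. Linear (y and its derivatives appear to the first power only, no products of y terms)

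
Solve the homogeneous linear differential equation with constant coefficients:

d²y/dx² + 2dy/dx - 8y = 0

Characteristic equation: r² + 2r - 8 = 0
Roots: r = 2, -4 (distinct real)
General solution: y = C₁e^(2x) + C₂e^(-4x)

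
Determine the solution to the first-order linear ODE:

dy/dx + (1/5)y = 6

Using integrating factor method:

General solution: y = 30 + Ce^(-x/5)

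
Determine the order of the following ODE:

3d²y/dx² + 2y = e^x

The order is 2 (highest derivative is of order 2).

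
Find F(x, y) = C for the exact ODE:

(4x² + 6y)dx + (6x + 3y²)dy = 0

Verify exactness: ∂M/∂y = ∂N/∂x ✓
Find F(x,y) such that ∂F/∂x = M, ∂F/∂y = N
Solution: 4x³/3 + 6xy + y³ = C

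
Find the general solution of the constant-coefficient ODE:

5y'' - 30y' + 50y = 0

Characteristic equation: 5r² - 30r + 50 = 0
Divide by 5: r² - 6r + 10 = 0
Roots: r = 3 ± i (complex conjugates)
General solution: y = e^(3x)(C₁cos(x) + C₂sin(x))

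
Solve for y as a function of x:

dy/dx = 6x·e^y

Separating variables and integrating:
-e^(-y) = 3x² + C

General solution: y = -ln(C - 3x²)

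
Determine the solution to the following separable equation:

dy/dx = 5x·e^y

Separating variables and integrating:
-e^(-y) = 5x²/2 + C

General solution: y = -ln(C - 5x²/2)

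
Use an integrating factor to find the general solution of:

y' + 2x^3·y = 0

Using integrating factor method:

General solution: y = Ce^(-x^4/2)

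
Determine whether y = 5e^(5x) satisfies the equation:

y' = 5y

Verification:
y = 5e^(5x)
y' = 25e^(5x)
5y = 25e^(5x)
y' = 5y ✓

Yes, it is a solution.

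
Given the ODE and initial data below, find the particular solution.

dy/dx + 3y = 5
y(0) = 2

General solution: y = 5/3 + Ce^(-3x)
Applying y(0) = 2: C = 2 - 5/3 = 1/3
Particular solution: y = 5/3 + (1/3)e^(-3x)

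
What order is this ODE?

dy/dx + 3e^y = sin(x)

The order is 1 (highest derivative is of order 1).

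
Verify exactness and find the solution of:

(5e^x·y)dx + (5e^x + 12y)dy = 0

Verify exactness: ∂M/∂y = ∂N/∂x ✓
Find F(x,y) such that ∂F/∂x = M, ∂F/∂y = N
Solution: 5e^x·y + 6y² = C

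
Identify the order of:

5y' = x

The order is 1 (highest derivative is of order 1).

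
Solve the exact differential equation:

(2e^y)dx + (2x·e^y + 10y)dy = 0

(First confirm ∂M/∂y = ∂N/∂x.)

Verify exactness: ∂M/∂y = ∂N/∂x ✓
Find F(x,y) such that ∂F/∂x = M, ∂F/∂y = N
Solution: 2x·e^y + 5y² = C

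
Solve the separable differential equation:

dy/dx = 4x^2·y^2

Separating variables and integrating:
-1/y = 4x^3/3 + C

General solution: y^-1 = (-4/3)x^3 + C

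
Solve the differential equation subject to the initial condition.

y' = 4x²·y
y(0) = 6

General solution: y = Ce^(4x³/3)
Applying IC y(0) = 6:
Particular solution: y = 6e^(4x³/3)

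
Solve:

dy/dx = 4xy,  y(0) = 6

General solution: y = Ce^(2x²)
Applying IC y(0) = 6:
Particular solution: y = 6e^(2x²)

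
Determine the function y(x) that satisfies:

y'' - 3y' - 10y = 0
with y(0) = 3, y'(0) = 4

General solution: y = C₁e^(5x) + C₂e^(-2x)
Applying ICs: C₁ = 10/7, C₂ = 11/7
Particular solution: y = (10/7)e^(5x) + (11/7)e^(-2x)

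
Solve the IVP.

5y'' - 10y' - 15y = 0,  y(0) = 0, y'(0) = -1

General solution: y = C₁e^(3x) + C₂e^(-x)
Applying ICs: C₁ = -1/4, C₂ = 1/4
Particular solution: y = -(1/4)e^(3x) + (1/4)e^(-x)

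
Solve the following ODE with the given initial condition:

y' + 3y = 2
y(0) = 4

General solution: y = 2/3 + Ce^(-3x)
Applying y(0) = 4: C = 4 - 2/3 = 10/3
Particular solution: y = 2/3 + (10/3)e^(-3x)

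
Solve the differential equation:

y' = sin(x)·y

Separating variables and integrating:
ln|y| = -cos(x) + C

General solution: y = Ce^(-cos(x))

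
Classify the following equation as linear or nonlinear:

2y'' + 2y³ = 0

Nonlinear (y³ term)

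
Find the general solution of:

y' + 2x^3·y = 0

Using integrating factor method:

General solution: y = Ce^(-x^4/2)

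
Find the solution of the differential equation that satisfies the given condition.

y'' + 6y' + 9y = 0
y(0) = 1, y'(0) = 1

General solution: y = (C₁ + C₂x)e^(-3x)
Repeated root r = -3
Applying ICs: C₁ = 1, C₂ = 4
Particular solution: y = (1 + 4x)e^(-3x)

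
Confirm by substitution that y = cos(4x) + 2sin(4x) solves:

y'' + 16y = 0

Verification:
y'' = -16cos(4x) - 32sin(4x)
y'' + 16y = 0 ✓

Yes, it is a solution.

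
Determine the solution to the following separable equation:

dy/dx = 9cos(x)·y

Separating variables and integrating:
ln|y| = 9sin(x) + C

General solution: y = Ce^(9sin(x))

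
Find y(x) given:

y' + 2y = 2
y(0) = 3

General solution: y = 1 + Ce^(-2x)
Applying y(0) = 3: C = 3 - 1 = 2
Particular solution: y = 1 + 2e^(-2x)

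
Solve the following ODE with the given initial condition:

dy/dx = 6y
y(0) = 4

General solution: y = Ce^(6x)
Applying IC y(0) = 4:
Particular solution: y = 4e^(6x)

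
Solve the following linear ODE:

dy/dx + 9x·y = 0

Using integrating factor method:

General solution: y = Ce^(-9x^2/2)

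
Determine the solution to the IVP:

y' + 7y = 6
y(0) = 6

General solution: y = 6/7 + Ce^(-7x)
Applying y(0) = 6: C = 6 - 6/7 = 36/7
Particular solution: y = 6/7 + (36/7)e^(-7x)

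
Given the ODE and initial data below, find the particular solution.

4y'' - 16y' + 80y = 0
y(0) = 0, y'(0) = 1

General solution: y = e^(2x)(C₁cos(4x) + C₂sin(4x))
Complex roots r = 2 ± 4i
Applying ICs: C₁ = 0, C₂ = 1/4
Particular solution: y = e^(2x)((1/4)sin(4x))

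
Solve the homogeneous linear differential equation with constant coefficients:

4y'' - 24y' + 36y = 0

Characteristic equation: 4r² - 24r + 36 = 0
Divide by 4: r² - 6r + 9 = 0
Factored: (r - 3)² = 0
Repeated root: r = 3
General solution: y = (C₁ + C₂x)e^(3x)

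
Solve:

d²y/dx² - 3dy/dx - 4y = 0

Characteristic equation: r² - 3r - 4 = 0
Roots: r = 4, -1 (distinct real)
General solution: y = C₁e^(4x) + C₂e^(-x)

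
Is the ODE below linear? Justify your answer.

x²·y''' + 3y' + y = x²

Yes. Linear (y and its derivatives appear to the first power only, no products of y terms)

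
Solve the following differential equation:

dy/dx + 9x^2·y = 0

Using integrating factor method:

General solution: y = Ce^(-3x^3)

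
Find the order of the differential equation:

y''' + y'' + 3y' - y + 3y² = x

The order is 3 (highest derivative is of order 3).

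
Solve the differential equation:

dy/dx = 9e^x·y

Separating variables and integrating:
ln|y| = 9e^x + C

General solution: y = Ce^(9e^x)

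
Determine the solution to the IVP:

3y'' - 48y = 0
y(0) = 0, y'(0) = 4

General solution: y = C₁e^(4x) + C₂e^(-4x)
Applying ICs: C₁ = 1/2, C₂ = -1/2
Particular solution: y = (1/2)e^(4x) - (1/2)e^(-4x)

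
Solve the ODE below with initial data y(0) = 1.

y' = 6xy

General solution: y = Ce^(3x²)
Applying IC y(0) = 1:
Particular solution: y = e^(3x²)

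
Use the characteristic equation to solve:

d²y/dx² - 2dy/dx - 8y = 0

Characteristic equation: r² - 2r - 8 = 0
Roots: r = 4, -2 (distinct real)
General solution: y = C₁e^(4x) + C₂e^(-2x)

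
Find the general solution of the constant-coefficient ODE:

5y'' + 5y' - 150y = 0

Characteristic equation: 5r² + 5r - 150 = 0
Divide by 5: r² + r - 30 = 0
Roots: r = 5, -6 (distinct real)
General solution: y = C₁e^(5x) + C₂e^(-6x)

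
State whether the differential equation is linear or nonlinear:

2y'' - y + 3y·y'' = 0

Nonlinear (y·y'' term)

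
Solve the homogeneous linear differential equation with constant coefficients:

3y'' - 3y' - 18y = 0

Characteristic equation: 3r² - 3r - 18 = 0
Divide by 3: r² - r - 6 = 0
Roots: r = 3, -2 (distinct real)
General solution: y = C₁e^(3x) + C₂e^(-2x)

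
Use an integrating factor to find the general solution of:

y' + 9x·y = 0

Using integrating factor method:

General solution: y = Ce^(-9x^2/2)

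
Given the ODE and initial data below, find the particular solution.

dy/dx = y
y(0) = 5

General solution: y = Ce^x
Applying IC y(0) = 5:
Particular solution: y = 5e^x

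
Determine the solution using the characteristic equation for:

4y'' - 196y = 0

Characteristic equation: 4r² - 196 = 0
Divide by 4: r² - 49 = 0
Roots: r = 7, -7 (distinct real)
General solution: y = C₁e^(7x) + C₂e^(-7x)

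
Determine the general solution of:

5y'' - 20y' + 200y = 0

Characteristic equation: 5r² - 20r + 200 = 0
Divide by 5: r² - 4r + 40 = 0
Roots: r = 2 ± 6i (complex conjugates)
General solution: y = e^(2x)(C₁cos(6x) + C₂sin(6x))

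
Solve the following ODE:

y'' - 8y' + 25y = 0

Characteristic equation: r² - 8r + 25 = 0
Roots: r = 4 ± 3i (complex conjugates)
General solution: y = e^(4x)(C₁cos(3x) + C₂sin(3x))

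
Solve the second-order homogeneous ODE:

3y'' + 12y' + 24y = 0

Characteristic equation: 3r² + 12r + 24 = 0
Divide by 3: r² + 4r + 8 = 0
Roots: r = -2 ± 2i (complex conjugates)
General solution: y = e^(-2x)(C₁cos(2x) + C₂sin(2x))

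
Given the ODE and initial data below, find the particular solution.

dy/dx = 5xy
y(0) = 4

General solution: y = Ce^(5x²/2)
Applying IC y(0) = 4:
Particular solution: y = 4e^(5x²/2)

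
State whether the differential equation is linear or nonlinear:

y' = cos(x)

Linear (y and its derivatives appear to the first power only, no products of y terms)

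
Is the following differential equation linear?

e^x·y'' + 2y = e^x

Yes. Linear (y and its derivatives appear to the first power only, no products of y terms)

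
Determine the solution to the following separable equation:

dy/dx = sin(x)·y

Separating variables and integrating:
ln|y| = -cos(x) + C

General solution: y = Ce^(-cos(x))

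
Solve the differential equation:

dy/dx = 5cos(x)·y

Separating variables and integrating:
ln|y| = 5sin(x) + C

General solution: y = Ce^(5sin(x))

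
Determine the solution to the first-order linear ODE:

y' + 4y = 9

Using integrating factor method:

General solution: y = 9/4 + Ce^(-4x)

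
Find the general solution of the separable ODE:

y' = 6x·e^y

Separating variables and integrating:
-e^(-y) = 3x² + C

General solution: y = -ln(C - 3x²)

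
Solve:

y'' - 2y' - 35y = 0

Characteristic equation: r² - 2r - 35 = 0
Roots: r = 7, -5 (distinct real)
General solution: y = C₁e^(7x) + C₂e^(-5x)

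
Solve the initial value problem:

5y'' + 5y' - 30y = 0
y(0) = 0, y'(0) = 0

General solution: y = C₁e^(2x) + C₂e^(-3x)
Applying ICs: C₁ = 0, C₂ = 0
Particular solution: y = 0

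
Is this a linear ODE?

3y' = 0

Yes. Linear (y and its derivatives appear to the first power only, no products of y terms)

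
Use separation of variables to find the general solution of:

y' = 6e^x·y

Separating variables and integrating:
ln|y| = 6e^x + C

General solution: y = Ce^(6e^x)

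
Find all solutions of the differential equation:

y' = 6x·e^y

Separating variables and integrating:
-e^(-y) = 3x² + C

General solution: y = -ln(C - 3x²)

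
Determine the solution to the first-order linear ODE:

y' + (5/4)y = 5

Using integrating factor method:

General solution: y = 4 + Ce^(-5x/4)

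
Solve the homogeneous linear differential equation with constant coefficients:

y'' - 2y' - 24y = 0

Characteristic equation: r² - 2r - 24 = 0
Roots: r = 6, -4 (distinct real)
General solution: y = C₁e^(6x) + C₂e^(-4x)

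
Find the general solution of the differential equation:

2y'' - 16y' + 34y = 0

Characteristic equation: 2r² - 16r + 34 = 0
Divide by 2: r² - 8r + 17 = 0
Roots: r = 4 ± i (complex conjugates)
General solution: y = e^(4x)(C₁cos(x) + C₂sin(x))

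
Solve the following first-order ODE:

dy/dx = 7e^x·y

Separating variables and integrating:
ln|y| = 7e^x + C

General solution: y = Ce^(7e^x)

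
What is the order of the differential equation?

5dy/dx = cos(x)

The order is 1 (highest derivative is of order 1).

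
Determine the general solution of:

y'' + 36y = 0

Characteristic equation: r² + 36 = 0
Roots: r = ±6i (complex conjugates)
General solution: y = C₁cos(6x) + C₂sin(6x)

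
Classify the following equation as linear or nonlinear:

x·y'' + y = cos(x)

Linear (y and its derivatives appear to the first power only, no products of y terms)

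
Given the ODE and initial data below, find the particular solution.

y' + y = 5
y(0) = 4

General solution: y = 5 + Ce^(-x)
Applying y(0) = 4: C = 4 - 5 = -1
Particular solution: y = 5 - e^(-x)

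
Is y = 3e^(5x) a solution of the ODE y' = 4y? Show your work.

Verification:
y = 3e^(5x)
y' = 15e^(5x)
But 4y = 12e^(5x)
y' ≠ 4y — the derivative does not match

No, it is not a solution.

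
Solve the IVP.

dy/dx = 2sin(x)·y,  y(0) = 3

General solution: y = Ce^(-2cos(x))
Applying IC y(0) = 3:
Particular solution: y = 3e^(2(1-cos(x)))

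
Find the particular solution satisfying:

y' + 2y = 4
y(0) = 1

General solution: y = 2 + Ce^(-2x)
Applying y(0) = 1: C = 1 - 2 = -1
Particular solution: y = 2 - e^(-2x)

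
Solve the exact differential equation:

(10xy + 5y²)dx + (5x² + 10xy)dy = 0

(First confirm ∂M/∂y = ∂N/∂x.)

Verify exactness: ∂M/∂y = ∂N/∂x ✓
Find F(x,y) such that ∂F/∂x = M, ∂F/∂y = N
Solution: 5x²y + 5xy² = C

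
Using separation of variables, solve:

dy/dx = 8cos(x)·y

Separating variables and integrating:
ln|y| = 8sin(x) + C

General solution: y = Ce^(8sin(x))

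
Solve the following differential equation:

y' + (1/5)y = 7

Using integrating factor method:

General solution: y = 35 + Ce^(-x/5)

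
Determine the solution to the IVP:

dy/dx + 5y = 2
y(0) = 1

General solution: y = 2/5 + Ce^(-5x)
Applying y(0) = 1: C = 1 - 2/5 = 3/5
Particular solution: y = 2/5 + (3/5)e^(-5x)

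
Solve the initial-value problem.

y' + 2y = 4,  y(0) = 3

General solution: y = 2 + Ce^(-2x)
Applying y(0) = 3: C = 3 - 2 = 1
Particular solution: y = 2 + e^(-2x)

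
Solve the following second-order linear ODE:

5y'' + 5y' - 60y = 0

Characteristic equation: 5r² + 5r - 60 = 0
Divide by 5: r² + r - 12 = 0
Roots: r = 3, -4 (distinct real)
General solution: y = C₁e^(3x) + C₂e^(-4x)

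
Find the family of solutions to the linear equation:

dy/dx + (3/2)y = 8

Using integrating factor method:

General solution: y = 16/3 + Ce^(-3x/2)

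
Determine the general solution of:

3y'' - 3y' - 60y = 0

Characteristic equation: 3r² - 3r - 60 = 0
Divide by 3: r² - r - 20 = 0
Roots: r = 5, -4 (distinct real)
General solution: y = C₁e^(5x) + C₂e^(-4x)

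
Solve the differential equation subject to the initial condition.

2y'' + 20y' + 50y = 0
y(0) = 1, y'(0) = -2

General solution: y = (C₁ + C₂x)e^(-5x)
Repeated root r = -5
Applying ICs: C₁ = 1, C₂ = 3
Particular solution: y = (1 + 3x)e^(-5x)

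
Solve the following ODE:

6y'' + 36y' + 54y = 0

Characteristic equation: 6r² + 36r + 54 = 0
Divide by 6: r² + 6r + 9 = 0
Factored: (r + 3)² = 0
Repeated root: r = -3
General solution: y = (C₁ + C₂x)e^(-3x)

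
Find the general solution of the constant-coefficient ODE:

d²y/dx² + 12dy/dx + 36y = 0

Characteristic equation: r² + 12r + 36 = 0
Factored: (r + 6)² = 0
Repeated root: r = -6
General solution: y = (C₁ + C₂x)e^(-6x)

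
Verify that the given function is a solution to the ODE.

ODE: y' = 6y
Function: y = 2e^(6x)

Verification:
y = 2e^(6x)
y' = 12e^(6x)
6y = 12e^(6x)
y' = 6y ✓

Yes, it is a solution.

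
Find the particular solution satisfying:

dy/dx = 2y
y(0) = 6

General solution: y = Ce^(2x)
Applying IC y(0) = 6:
Particular solution: y = 6e^(2x)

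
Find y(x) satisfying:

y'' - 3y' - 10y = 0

Characteristic equation: r² - 3r - 10 = 0
Roots: r = 5, -2 (distinct real)
General solution: y = C₁e^(5x) + C₂e^(-2x)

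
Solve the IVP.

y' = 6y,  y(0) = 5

General solution: y = Ce^(6x)
Applying IC y(0) = 5:
Particular solution: y = 5e^(6x)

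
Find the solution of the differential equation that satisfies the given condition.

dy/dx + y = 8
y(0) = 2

General solution: y = 8 + Ce^(-x)
Applying y(0) = 2: C = 2 - 8 = -6
Particular solution: y = 8 - 6e^(-x)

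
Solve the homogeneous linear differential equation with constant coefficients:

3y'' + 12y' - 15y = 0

Characteristic equation: 3r² + 12r - 15 = 0
Divide by 3: r² + 4r - 5 = 0
Roots: r = 1, -5 (distinct real)
General solution: y = C₁e^x + C₂e^(-5x)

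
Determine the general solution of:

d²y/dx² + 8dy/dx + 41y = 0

Characteristic equation: r² + 8r + 41 = 0
Roots: r = -4 ± 5i (complex conjugates)
General solution: y = e^(-4x)(C₁cos(5x) + C₂sin(5x))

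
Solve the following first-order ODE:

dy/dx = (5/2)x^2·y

Separating variables and integrating:
ln|y| = 5x^3/6 + C

General solution: y = Ce^(5x^3/6)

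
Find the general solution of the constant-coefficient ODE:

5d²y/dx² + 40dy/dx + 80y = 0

Characteristic equation: 5r² + 40r + 80 = 0
Divide by 5: r² + 8r + 16 = 0
Factored: (r + 4)² = 0
Repeated root: r = -4
General solution: y = (C₁ + C₂x)e^(-4x)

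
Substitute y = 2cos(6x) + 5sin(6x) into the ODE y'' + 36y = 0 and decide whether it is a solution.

Verification:
y'' = -72cos(6x) - 180sin(6x)
y'' + 36y = 0 ✓

Yes, it is a solution.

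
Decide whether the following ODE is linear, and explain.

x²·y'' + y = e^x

Linear (y and its derivatives appear to the first power only, no products of y terms)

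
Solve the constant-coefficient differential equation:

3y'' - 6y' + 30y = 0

Characteristic equation: 3r² - 6r + 30 = 0
Divide by 3: r² - 2r + 10 = 0
Roots: r = 1 ± 3i (complex conjugates)
General solution: y = e^x(C₁cos(3x) + C₂sin(3x))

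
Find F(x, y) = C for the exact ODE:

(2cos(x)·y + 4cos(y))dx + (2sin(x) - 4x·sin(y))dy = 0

Verify exactness: ∂M/∂y = ∂N/∂x ✓
Find F(x,y) such that ∂F/∂x = M, ∂F/∂y = N
Solution: 2sin(x)·y + 4x·cos(y) = C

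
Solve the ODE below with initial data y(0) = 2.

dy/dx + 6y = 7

General solution: y = 7/6 + Ce^(-6x)
Applying y(0) = 2: C = 2 - 7/6 = 5/6
Particular solution: y = 7/6 + (5/6)e^(-6x)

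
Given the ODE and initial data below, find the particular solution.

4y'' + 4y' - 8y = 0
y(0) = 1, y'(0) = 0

General solution: y = C₁e^x + C₂e^(-2x)
Applying ICs: C₁ = 2/3, C₂ = 1/3
Particular solution: y = (2/3)e^x + (1/3)e^(-2x)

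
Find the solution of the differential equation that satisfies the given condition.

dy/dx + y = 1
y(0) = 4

General solution: y = 1 + Ce^(-x)
Applying y(0) = 4: C = 4 - 1 = 3
Particular solution: y = 1 + 3e^(-x)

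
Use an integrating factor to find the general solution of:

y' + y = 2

Using integrating factor method:

General solution: y = 2 + Ce^(-x)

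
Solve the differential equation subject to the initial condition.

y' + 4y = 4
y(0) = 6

General solution: y = 1 + Ce^(-4x)
Applying y(0) = 6: C = 6 - 1 = 5
Particular solution: y = 1 + 5e^(-4x)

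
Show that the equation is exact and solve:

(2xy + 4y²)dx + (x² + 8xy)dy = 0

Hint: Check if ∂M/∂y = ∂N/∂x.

Verify exactness: ∂M/∂y = ∂N/∂x ✓
Find F(x,y) such that ∂F/∂x = M, ∂F/∂y = N
Solution: x²y + 4xy² = C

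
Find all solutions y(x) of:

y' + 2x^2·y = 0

Using integrating factor method:

General solution: y = Ce^(-2x^3/3)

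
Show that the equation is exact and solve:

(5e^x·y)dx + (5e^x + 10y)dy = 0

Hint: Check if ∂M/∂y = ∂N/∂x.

Verify exactness: ∂M/∂y = ∂N/∂x ✓
Find F(x,y) such that ∂F/∂x = M, ∂F/∂y = N
Solution: 5e^x·y + 5y² = C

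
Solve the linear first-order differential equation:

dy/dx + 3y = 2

Using integrating factor method:

General solution: y = 2/3 + Ce^(-3x)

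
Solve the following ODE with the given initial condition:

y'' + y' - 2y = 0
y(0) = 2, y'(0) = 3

General solution: y = C₁e^x + C₂e^(-2x)
Applying ICs: C₁ = 7/3, C₂ = -1/3
Particular solution: y = (7/3)e^x - (1/3)e^(-2x)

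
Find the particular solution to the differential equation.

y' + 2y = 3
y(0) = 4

General solution: y = 3/2 + Ce^(-2x)
Applying y(0) = 4: C = 4 - 3/2 = 5/2
Particular solution: y = 3/2 + (5/2)e^(-2x)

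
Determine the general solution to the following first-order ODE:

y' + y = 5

Using integrating factor method:

General solution: y = 5 + Ce^(-x)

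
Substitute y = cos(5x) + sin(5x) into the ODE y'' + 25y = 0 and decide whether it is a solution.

Verification:
y'' = -25cos(5x) - 25sin(5x)
y'' + 25y = 0 ✓

Yes, it is a solution.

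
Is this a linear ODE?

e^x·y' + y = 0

Yes. Linear (y and its derivatives appear to the first power only, no products of y terms)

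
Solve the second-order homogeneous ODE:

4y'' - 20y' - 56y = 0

Characteristic equation: 4r² - 20r - 56 = 0
Divide by 4: r² - 5r - 14 = 0
Roots: r = 7, -2 (distinct real)
General solution: y = C₁e^(7x) + C₂e^(-2x)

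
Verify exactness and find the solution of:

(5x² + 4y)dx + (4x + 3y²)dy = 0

Verify exactness: ∂M/∂y = ∂N/∂x ✓
Find F(x,y) such that ∂F/∂x = M, ∂F/∂y = N
Solution: 5x³/3 + 4xy + y³ = C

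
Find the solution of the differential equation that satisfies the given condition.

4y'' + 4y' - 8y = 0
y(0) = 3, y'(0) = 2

General solution: y = C₁e^x + C₂e^(-2x)
Applying ICs: C₁ = 8/3, C₂ = 1/3
Particular solution: y = (8/3)e^x + (1/3)e^(-2x)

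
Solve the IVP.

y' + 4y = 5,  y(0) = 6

General solution: y = 5/4 + Ce^(-4x)
Applying y(0) = 6: C = 6 - 5/4 = 19/4
Particular solution: y = 5/4 + (19/4)e^(-4x)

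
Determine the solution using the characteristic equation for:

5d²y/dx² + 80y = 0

Characteristic equation: 5r² + 80 = 0
Divide by 5: r² + 16 = 0
Roots: r = ±4i (complex conjugates)
General solution: y = C₁cos(4x) + C₂sin(4x)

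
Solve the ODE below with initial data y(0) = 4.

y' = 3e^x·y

General solution: y = Ce^(3e^x)
Applying IC y(0) = 4:
Particular solution: y = 4e^(3(e^x - 1))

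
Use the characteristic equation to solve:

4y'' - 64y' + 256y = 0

Characteristic equation: 4r² - 64r + 256 = 0
Divide by 4: r² - 16r + 64 = 0
Factored: (r - 8)² = 0
Repeated root: r = 8
General solution: y = (C₁ + C₂x)e^(8x)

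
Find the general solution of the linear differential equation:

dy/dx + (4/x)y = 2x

Using integrating factor method:

General solution: y = (1/3)x^2 + Cx^(-4)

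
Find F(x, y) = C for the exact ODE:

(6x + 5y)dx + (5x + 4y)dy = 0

Verify exactness: ∂M/∂y = ∂N/∂x ✓
Find F(x,y) such that ∂F/∂x = M, ∂F/∂y = N
Solution: 3x² + 5xy + 2y² = C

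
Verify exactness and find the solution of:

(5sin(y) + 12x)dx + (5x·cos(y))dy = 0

Verify exactness: ∂M/∂y = ∂N/∂x ✓
Find F(x,y) such that ∂F/∂x = M, ∂F/∂y = N
Solution: 5x·sin(y) + 6x² = C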